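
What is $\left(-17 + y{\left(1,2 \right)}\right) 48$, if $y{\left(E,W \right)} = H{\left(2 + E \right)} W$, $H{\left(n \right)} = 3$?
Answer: $-528$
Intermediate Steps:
$y{\left(E,W \right)} = 3 W$
$\left(-17 + y{\left(1,2 \right)}\right) 48 = \left(-17 + 3 \cdot 2\right) 48 = \left(-17 + 6\right) 48 = \left(-11\right) 48 = -528$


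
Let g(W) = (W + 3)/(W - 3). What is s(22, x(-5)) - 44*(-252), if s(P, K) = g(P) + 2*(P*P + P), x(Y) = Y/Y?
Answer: 229925/19 ≈ 12101.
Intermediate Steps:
x(Y) = 1
g(W) = (3 + W)/(-3 + W)
s(P, K) = 2*P + 2*P² + (3 + P)/(-3 + P) (s(P, K) = (3 + P)/(-3 + P) + 2*(P*P + P) = (3 + P)/(-3 + P) + 2*(P² + P) = (3 + P)/(-3 + P) + 2*(P + P²) = (3 + P)/(-3 + P) + (2*P + 2*P²) = 2*P + 2*P² + (3 + P)/(-3 + P))
s(22, x(-5)) - 44*(-252) = (3 + 22 + 2*22*(1 + 22)*(-3 + 22))/(-3 + 22) - 44*(-252) = (3 + 22 + 2*22*23*19)/19 + 11088 = (3 + 22 + 19228)/19 + 11088 = (1/19)*19253 + 11088 = 19253/19 + 11088 = 229925/19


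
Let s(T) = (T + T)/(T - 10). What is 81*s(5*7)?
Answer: 1134/5 ≈ 226.80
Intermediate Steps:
s(T) = 2*T/(-10 + T) (s(T) = (2*T)/(-10 + T) = 2*T/(-10 + T))
81*s(5*7) = 81*(2*(5*7)/(-10 + 5*7)) = 81*(2*35/(-10 + 35)) = 81*(2*35/25) = 81*(2*35*(1/25)) = 81*(14/5) = 1134/5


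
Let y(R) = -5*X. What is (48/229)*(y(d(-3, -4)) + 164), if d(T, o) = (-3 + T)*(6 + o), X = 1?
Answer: 7632/229 ≈ 33.328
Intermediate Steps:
y(R) = -5 (y(R) = -5*1 = -5)
(48/229)*(y(d(-3, -4)) + 164) = (48/229)*(-5 + 164) = (48*(1/229))*159 = (48/229)*159 = 7632/229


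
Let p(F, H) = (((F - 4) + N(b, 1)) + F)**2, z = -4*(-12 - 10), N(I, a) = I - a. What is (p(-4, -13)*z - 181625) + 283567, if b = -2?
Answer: 121742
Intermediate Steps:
z = 88 (z = -4*(-22) = 88)
p(F, H) = (-7 + 2*F)**2 (p(F, H) = (((F - 4) + (-2 - 1*1)) + F)**2 = (((-4 + F) + (-2 - 1)) + F)**2 = (((-4 + F) - 3) + F)**2 = ((-7 + F) + F)**2 = (-7 + 2*F)**2)
(p(-4, -13)*z - 181625) + 283567 = ((-7 + 2*(-4))**2*88 - 181625) + 283567 = ((-7 - 8)**2*88 - 181625) + 283567 = ((-15)**2*88 - 181625) + 283567 = (225*88 - 181625) + 283567 = (19800 - 181625) + 283567 = -161825 + 283567 = 121742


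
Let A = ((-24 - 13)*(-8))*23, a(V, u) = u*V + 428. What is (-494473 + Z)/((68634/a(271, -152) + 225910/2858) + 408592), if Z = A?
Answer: -1578185699430/1322539328177 ≈ -1.1933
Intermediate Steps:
a(V, u) = 428 + V*u (a(V, u) = V*u + 428 = 428 + V*u)
A = 6808 (A = -37*(-8)*23 = 296*23 = 6808)
Z = 6808
(-494473 + Z)/((68634/a(271, -152) + 225910/2858) + 408592) = (-494473 + 6808)/((68634/(428 + 271*(-152)) + 225910/2858) + 408592) = -487665/((68634/(428 - 41192) + 225910*(1/2858)) + 408592) = -487665/((68634/(-40764) + 112955/1429) + 408592) = -487665/((68634*(-1/40764) + 112955/1429) + 408592) = -487665/((-11439/6794 + 112955/1429) + 408592) = -487665/(751069939/9708626 + 408592) = -487665/3967617984531/9708626 = -487665*9708626/3967617984531 = -1578185699430/1322539328177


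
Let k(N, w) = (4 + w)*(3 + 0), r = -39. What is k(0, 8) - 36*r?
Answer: 1440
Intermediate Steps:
k(N, w) = 12 + 3*w (k(N, w) = (4 + w)*3 = 12 + 3*w)
k(0, 8) - 36*r = (12 + 3*8) - 36*(-39) = (12 + 24) + 1404 = 36 + 1404 = 1440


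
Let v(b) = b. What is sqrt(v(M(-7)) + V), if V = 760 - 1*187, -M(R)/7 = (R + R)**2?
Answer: I*sqrt(799) ≈ 28.267*I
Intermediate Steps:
M(R) = -28*R**2 (M(R) = -7*(R + R)**2 = -7*4*R**2 = -28*R**2)
V = 573 (V = 760 - 187 = 573)
sqrt(v(M(-7)) + V) = sqrt(-28*(-7)**2 + 573) = sqrt(-28*49 + 573) = sqrt(-1372 + 573) = sqrt(-799) = I*sqrt(799)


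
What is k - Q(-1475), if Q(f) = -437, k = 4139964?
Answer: 4140401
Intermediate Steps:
k - Q(-1475) = 4139964 - 1*(-437) = 4139964 + 437 = 4140401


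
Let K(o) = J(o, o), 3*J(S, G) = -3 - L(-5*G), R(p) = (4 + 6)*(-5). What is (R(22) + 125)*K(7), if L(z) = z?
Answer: 800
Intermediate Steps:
R(p) = -50 (R(p) = 10*(-5) = -50)
J(S, G) = -1 + 5*G/3 (J(S, G) = (-3 - (-5)*G)/3 = (-3 + 5*G)/3 = -1 + 5*G/3)
K(o) = -1 + 5*o/3
(R(22) + 125)*K(7) = (-50 + 125)*(-1 + (5/3)*7) = 75*(-1 + 35/3) = 75*(32/3) = 800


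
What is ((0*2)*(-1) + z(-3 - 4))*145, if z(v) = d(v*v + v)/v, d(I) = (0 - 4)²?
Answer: -2320/7 ≈ -331.43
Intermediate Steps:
d(I) = 16 (d(I) = (-4)² = 16)
z(v) = 16/v
((0*2)*(-1) + z(-3 - 4))*145 = ((0*2)*(-1) + 16/(-3 - 4))*145 = (0*(-1) + 16/(-7))*145 = (0 + 16*(-⅐))*145 = (0 - 16/7)*145 = -16/7*145 = -2320/7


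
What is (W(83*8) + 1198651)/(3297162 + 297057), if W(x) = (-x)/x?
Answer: 399550/1198073 ≈ 0.33349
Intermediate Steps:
W(x) = -1
(W(83*8) + 1198651)/(3297162 + 297057) = (-1 + 1198651)/(3297162 + 297057) = 1198650/3594219 = 1198650*(1/3594219) = 399550/1198073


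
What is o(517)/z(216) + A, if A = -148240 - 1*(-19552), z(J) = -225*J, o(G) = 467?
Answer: -6254237267/48600 ≈ -1.2869e+5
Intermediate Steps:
A = -128688 (A = -148240 + 19552 = -128688)
o(517)/z(216) + A = 467/((-225*216)) - 128688 = 467/(-48600) - 128688 = 467*(-1/48600) - 128688 = -467/48600 - 128688 = -6254237267/48600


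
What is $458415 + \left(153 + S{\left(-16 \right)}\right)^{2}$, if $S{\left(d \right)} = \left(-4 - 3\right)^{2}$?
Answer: $499219$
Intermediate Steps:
$S{\left(d \right)} = 49$ ($S{\left(d \right)} = \left(-7\right)^{2} = 49$)
$458415 + \left(153 + S{\left(-16 \right)}\right)^{2} = 458415 + \left(153 + 49\right)^{2} = 458415 + 202^{2} = 458415 + 40804 = 499219$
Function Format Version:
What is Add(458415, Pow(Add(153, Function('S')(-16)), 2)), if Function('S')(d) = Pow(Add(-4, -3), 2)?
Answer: 499219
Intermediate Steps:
Function('S')(d) = 49 (Function('S')(d) = Pow(-7, 2) = 49)
Add(458415, Pow(Add(153, Function('S')(-16)), 2)) = Add(458415, Pow(Add(153, 49), 2)) = Add(458415, Pow(202, 2)) = Add(458415, 40804) = 499219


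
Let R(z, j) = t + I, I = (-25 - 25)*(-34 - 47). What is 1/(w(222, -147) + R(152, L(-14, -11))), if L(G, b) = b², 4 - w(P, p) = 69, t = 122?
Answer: 1/4107 ≈ 0.00024349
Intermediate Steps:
I = 4050 (I = -50*(-81) = 4050)
w(P, p) = -65 (w(P, p) = 4 - 1*69 = 4 - 69 = -65)
R(z, j) = 4172 (R(z, j) = 122 + 4050 = 4172)
1/(w(222, -147) + R(152, L(-14, -11))) = 1/(-65 + 4172) = 1/4107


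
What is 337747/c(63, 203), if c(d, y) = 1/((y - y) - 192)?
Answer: -64847424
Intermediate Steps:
c(d, y) = -1/192 (c(d, y) = 1/(0 - 192) = 1/(-192) = -1/192)
337747/c(63, 203) = 337747/(-1/192) = 337747*(-192) = -64847424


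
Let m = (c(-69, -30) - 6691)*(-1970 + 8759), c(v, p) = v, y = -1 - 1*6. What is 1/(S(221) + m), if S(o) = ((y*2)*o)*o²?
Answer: -1/197007694 ≈ -5.0759e-9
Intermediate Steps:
y = -7 (y = -1 - 6 = -7)
m = -45893640 (m = (-69 - 6691)*(-1970 + 8759) = -6760*6789 = -45893640)
S(o) = -14*o³ (S(o) = ((-7*2)*o)*o² = (-14*o)*o² = -14*o³)
1/(S(221) + m) = 1/(-14*221³ - 45893640) = 1/(-14*10793861 - 45893640) = 1/(-151114054 - 45893640) = 1/(-197007694) = -1/197007694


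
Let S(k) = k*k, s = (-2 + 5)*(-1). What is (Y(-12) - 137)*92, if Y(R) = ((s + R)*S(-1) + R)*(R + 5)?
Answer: 4784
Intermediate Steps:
s = -3 (s = 3*(-1) = -3)
S(k) = k²
Y(R) = (-3 + 2*R)*(5 + R) (Y(R) = ((-3 + R)*(-1)² + R)*(R + 5) = ((-3 + R)*1 + R)*(5 + R) = ((-3 + R) + R)*(5 + R) = (-3 + 2*R)*(5 + R))
(Y(-12) - 137)*92 = ((-15 + 2*(-12)² + 7*(-12)) - 137)*92 = ((-15 + 2*144 - 84) - 137)*92 = ((-15 + 288 - 84) - 137)*92 = (189 - 137)*92 = 52*92 = 4784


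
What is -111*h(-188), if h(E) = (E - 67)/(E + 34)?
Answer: -28305/154 ≈ -183.80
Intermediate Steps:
h(E) = (-67 + E)/(34 + E)
-111*h(-188) = -111*(-67 - 188)/(34 - 188) = -111*(-255)/(-154) = -(-111)*(-255)/154 = -111*255/154 = -28305/154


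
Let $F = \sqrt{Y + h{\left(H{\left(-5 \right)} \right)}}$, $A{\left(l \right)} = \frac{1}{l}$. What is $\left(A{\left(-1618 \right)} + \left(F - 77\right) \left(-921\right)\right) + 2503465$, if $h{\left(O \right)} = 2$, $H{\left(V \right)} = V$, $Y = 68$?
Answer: $\frac{4165350075}{1618} - 921 \sqrt{70} \approx 2.5667 \cdot 10^{6}$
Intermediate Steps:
$F = \sqrt{70}$ ($F = \sqrt{68 + 2} = \sqrt{70} \approx 8.3666$)
$\left(A{\left(-1618 \right)} + \left(F - 77\right) \left(-921\right)\right) + 2503465 = \left(\frac{1}{-1618} + \left(\sqrt{70} - 77\right) \left(-921\right)\right) + 2503465 = \left(- \frac{1}{1618} + \left(-77 + \sqrt{70}\right) \left(-921\right)\right) + 2503465 = \left(- \frac{1}{1618} + \left(70917 - 921 \sqrt{70}\right)\right) + 2503465 = \left(\frac{114743705}{1618} - 921 \sqrt{70}\right) + 2503465 = \frac{4165350075}{1618} - 921 \sqrt{70}$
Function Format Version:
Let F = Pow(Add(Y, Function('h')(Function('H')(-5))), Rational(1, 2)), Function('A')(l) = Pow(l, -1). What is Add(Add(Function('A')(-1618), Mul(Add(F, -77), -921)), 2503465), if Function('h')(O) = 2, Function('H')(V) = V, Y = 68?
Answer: Add(Rational(4165350075, 1618), Mul(-921, Pow(70, Rational(1, 2)))) ≈ 2.5667e+6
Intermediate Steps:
F = Pow(70, Rational(1, 2)) (F = Pow(Add(68, 2), Rational(1, 2)) = Pow(70, Rational(1, 2)) ≈ 8.3666)
Add(Add(Function('A')(-1618), Mul(Add(F, -77), -921)), 2503465) = Add(Add(Pow(-1618, -1), Mul(Add(Pow(70, Rational(1, 2)), -77), -921)), 2503465) = Add(Add(Rational(-1, 1618), Mul(Add(-77, Pow(70, Rational(1, 2))), -921)), 2503465) = Add(Add(Rational(-1, 1618), Add(70917, Mul(-921, Pow(70, Rational(1, 2))))), 2503465) = Add(Add(Rational(114743705, 1618), Mul(-921, Pow(70, Rational(1, 2)))), 2503465) = Add(Rational(4165350075, 1618), Mul(-921, Pow(70, Rational(1, 2))))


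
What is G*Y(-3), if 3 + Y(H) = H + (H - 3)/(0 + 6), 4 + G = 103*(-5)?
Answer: 3633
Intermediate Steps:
G = -519 (G = -4 + 103*(-5) = -4 - 515 = -519)
Y(H) = -7/2 + 7*H/6 (Y(H) = -3 + (H + (H - 3)/(0 + 6)) = -3 + (H + (-3 + H)/6) = -3 + (H + (-3 + H)*(⅙)) = -3 + (H + (-½ + H/6)) = -3 + (-½ + 7*H/6) = -7/2 + 7*H/6)
G*Y(-3) = -519*(-7/2 + (7/6)*(-3)) = -519*(-7/2 - 7/2) = -519*(-7) = 3633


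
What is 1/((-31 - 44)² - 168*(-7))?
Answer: 1/6801 ≈ 0.00014704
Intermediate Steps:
1/((-31 - 44)² - 168*(-7)) = 1/((-75)² + 1176) = 1/(5625 + 1176) = 1/6801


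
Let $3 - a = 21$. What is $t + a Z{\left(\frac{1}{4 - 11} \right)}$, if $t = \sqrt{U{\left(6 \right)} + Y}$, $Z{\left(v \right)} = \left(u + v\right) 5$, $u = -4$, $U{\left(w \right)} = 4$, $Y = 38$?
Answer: $\frac{2610}{7} + \sqrt{42} \approx 379.34$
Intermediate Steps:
$Z{\left(v \right)} = -20 + 5 v$ ($Z{\left(v \right)} = \left(-4 + v\right) 5 = -20 + 5 v$)
$t = \sqrt{42}$ ($t = \sqrt{4 + 38} = \sqrt{42} \approx 6.4807$)
$a = -18$ ($a = 3 - 21 = -18$)
$t + a Z{\left(\frac{1}{4 - 11} \right)} = \sqrt{42} - 18 \left(-20 + \frac{5}{4 - 11}\right) = \sqrt{42} - 18 \left(-20 + \frac{5}{-7}\right) = \sqrt{42} - 18 \left(-20 + 5 \left(- \frac{1}{7}\right)\right) = \sqrt{42} - 18 \left(-20 - \frac{5}{7}\right) = \sqrt{42} - - \frac{2610}{7} = \sqrt{42} + \frac{2610}{7} = \frac{2610}{7} + \sqrt{42}$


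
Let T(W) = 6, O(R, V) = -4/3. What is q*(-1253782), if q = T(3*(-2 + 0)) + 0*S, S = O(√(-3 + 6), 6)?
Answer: -7522692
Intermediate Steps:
O(R, V) = -4/3 (O(R, V) = -4*⅓ = -4/3)
S = -4/3 ≈ -1.3333
q = 6 (q = 6 + 0*(-4/3) = 6 + 0 = 6)
q*(-1253782) = 6*(-1253782) = -7522692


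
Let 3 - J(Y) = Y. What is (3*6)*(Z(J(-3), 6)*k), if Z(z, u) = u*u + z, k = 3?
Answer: 2268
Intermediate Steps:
J(Y) = 3 - Y
Z(z, u) = z + u**2 (Z(z, u) = u**2 + z = z + u**2)
(3*6)*(Z(J(-3), 6)*k) = (3*6)*(((3 - 1*(-3)) + 6**2)*3) = 18*(((3 + 3) + 36)*3) = 18*((6 + 36)*3) = 18*(42*3) = 18*126 = 2268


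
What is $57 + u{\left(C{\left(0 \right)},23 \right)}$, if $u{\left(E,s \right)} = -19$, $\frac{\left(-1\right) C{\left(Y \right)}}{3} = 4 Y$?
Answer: $38$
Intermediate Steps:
$C{\left(Y \right)} = - 12 Y$ ($C{\left(Y \right)} = - 3 \cdot 4 Y = - 12 Y$)
$57 + u{\left(C{\left(0 \right)},23 \right)} = 57 - 19 = 38$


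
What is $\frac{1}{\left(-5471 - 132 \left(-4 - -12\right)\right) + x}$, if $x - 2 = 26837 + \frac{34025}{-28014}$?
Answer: $\frac{28014}{568986343} \approx 4.9235 \cdot 10^{-5}$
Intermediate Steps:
$x = \frac{751833721}{28014}$ ($x = 2 + \left(26837 + \frac{34025}{-28014}\right) = 2 + \left(26837 + 34025 \left(- \frac{1}{28014}\right)\right) = 2 + \left(26837 - \frac{34025}{28014}\right) = 2 + \frac{751777693}{28014} = \frac{751833721}{28014} \approx 26838.0$)
$\frac{1}{\left(-5471 - 132 \left(-4 - -12\right)\right) + x} = \frac{1}{\left(-5471 - 132 \left(-4 - -12\right)\right) + \frac{751833721}{28014}} = \frac{1}{\left(-5471 - 132 \left(-4 + 12\right)\right) + \frac{751833721}{28014}} = \frac{1}{\left(-5471 - 1056\right) + \frac{751833721}{28014}} = \frac{1}{-6527 + \frac{751833721}{28014}} = \frac{1}{\frac{568986343}{28014}} = \frac{28014}{568986343}$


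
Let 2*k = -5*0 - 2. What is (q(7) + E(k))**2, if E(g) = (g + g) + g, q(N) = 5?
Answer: 4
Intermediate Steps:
k = -1 (k = (-5*0 - 2)/2 = (0 - 2)/2 = (1/2)*(-2) = -1)
E(g) = 3*g (E(g) = 2*g + g = 3*g)
(q(7) + E(k))**2 = (5 + 3*(-1))**2 = (5 - 3)**2 = 2**2 = 4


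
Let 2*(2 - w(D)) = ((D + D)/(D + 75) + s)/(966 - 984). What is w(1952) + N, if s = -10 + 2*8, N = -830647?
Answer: -30306905437/36486 ≈ -8.3065e+5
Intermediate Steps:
s = 6 (s = -10 + 16 = 6)
w(D) = 13/6 + D/(18*(75 + D)) (w(D) = 2 - ((D + D)/(D + 75) + 6)/(2*(966 - 984)) = 2 - ((2*D)/(75 + D) + 6)/(2*(-18)) = 2 - (2*D/(75 + D) + 6)*(-1)/(2*18) = 2 - (6 + 2*D/(75 + D))*(-1)/(2*18) = 2 - (-⅓ - D/(9*(75 + D)))/2 = 2 + (⅙ + D/(18*(75 + D))) = 13/6 + D/(18*(75 + D)))
w(1952) + N = 5*(585 + 8*1952)/(18*(75 + 1952)) - 830647 = (5/18)*(585 + 15616)/2027 - 830647 = (5/18)*(1/2027)*16201 - 830647 = 81005/36486 - 830647 = -30306905437/36486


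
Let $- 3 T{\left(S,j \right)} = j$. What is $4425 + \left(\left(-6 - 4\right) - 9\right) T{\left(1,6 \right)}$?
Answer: $4463$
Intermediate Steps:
$T{\left(S,j \right)} = - \frac{j}{3}$
$4425 + \left(\left(-6 - 4\right) - 9\right) T{\left(1,6 \right)} = 4425 + \left(\left(-6 - 4\right) - 9\right) \left(\left(- \frac{1}{3}\right) 6\right) = 4425 + \left(\left(-6 - 4\right) - 9\right) \left(-2\right) = 4425 + \left(-10 - 9\right) \left(-2\right) = 4425 - -38 = 4425 + 38 = 4463$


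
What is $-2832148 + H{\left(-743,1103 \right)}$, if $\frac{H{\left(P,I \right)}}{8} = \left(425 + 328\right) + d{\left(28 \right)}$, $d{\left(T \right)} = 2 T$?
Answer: $-2825676$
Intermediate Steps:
$H{\left(P,I \right)} = 6472$ ($H{\left(P,I \right)} = 8 \left(\left(425 + 328\right) + 2 \cdot 28\right) = 8 \left(753 + 56\right) = 8 \cdot 809 = 6472$)
$-2832148 + H{\left(-743,1103 \right)} = -2832148 + 6472 = -2825676$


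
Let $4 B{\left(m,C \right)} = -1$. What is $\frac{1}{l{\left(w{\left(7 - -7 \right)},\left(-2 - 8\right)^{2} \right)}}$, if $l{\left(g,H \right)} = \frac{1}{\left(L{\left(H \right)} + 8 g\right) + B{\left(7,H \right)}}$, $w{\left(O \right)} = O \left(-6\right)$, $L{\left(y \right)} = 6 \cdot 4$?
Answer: $- \frac{2593}{4} \approx -648.25$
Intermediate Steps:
$B{\left(m,C \right)} = - \frac{1}{4}$ ($B{\left(m,C \right)} = \frac{1}{4} \left(-1\right) = - \frac{1}{4}$)
$L{\left(y \right)} = 24$
$w{\left(O \right)} = - 6 O$
$l{\left(g,H \right)} = \frac{1}{\frac{95}{4} + 8 g}$ ($l{\left(g,H \right)} = \frac{1}{\left(24 + 8 g\right) - \frac{1}{4}} = \frac{1}{\frac{95}{4} + 8 g}$)
$\frac{1}{l{\left(w{\left(7 - -7 \right)},\left(-2 - 8\right)^{2} \right)}} = \frac{1}{4 \frac{1}{95 + 32 \left(- 6 \left(7 - -7\right)\right)}} = \frac{1}{4 \frac{1}{95 + 32 \left(- 6 \left(7 + 7\right)\right)}} = \frac{1}{4 \frac{1}{95 + 32 \left(\left(-6\right) 14\right)}} = \frac{1}{4 \frac{1}{95 + 32 \left(-84\right)}} = \frac{1}{4 \frac{1}{95 - 2688}} = \frac{1}{4 \frac{1}{-2593}} = \frac{1}{4 \left(- \frac{1}{2593}\right)} = \frac{1}{- \frac{4}{2593}} = - \frac{2593}{4}$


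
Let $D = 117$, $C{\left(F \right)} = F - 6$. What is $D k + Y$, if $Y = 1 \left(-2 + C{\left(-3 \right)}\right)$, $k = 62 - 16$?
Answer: $5371$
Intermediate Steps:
$C{\left(F \right)} = -6 + F$ ($C{\left(F \right)} = F - 6 = -6 + F$)
$k = 46$ ($k = 62 - 16 = 46$)
$Y = -11$ ($Y = 1 \left(-2 - 9\right) = 1 \left(-11\right) = -11$)
$D k + Y = 117 \cdot 46 - 11 = 5382 - 11 = 5371$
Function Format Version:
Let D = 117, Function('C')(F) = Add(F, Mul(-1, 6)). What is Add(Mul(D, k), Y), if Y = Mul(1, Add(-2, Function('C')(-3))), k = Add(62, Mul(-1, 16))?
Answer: 5371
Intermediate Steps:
Function('C')(F) = Add(-6, F) (Function('C')(F) = Add(F, -6) = Add(-6, F))
k = 46 (k = Add(62, -16) = 46)
Y = -11 (Y = Mul(1, Add(-2, Add(-6, -3))) = Mul(1, Add(-2, -9)) = Mul(1, -11) = -11)
Add(Mul(D, k), Y) = Add(Mul(117, 46), -11) = Add(5382, -11) = 5371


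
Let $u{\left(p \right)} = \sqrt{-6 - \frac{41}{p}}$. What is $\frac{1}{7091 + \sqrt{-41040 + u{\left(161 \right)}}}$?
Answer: $\frac{161}{1141651 + \sqrt{161} \sqrt{-6607440 + i \sqrt{162127}}} \approx 0.00014091 - 4.0256 \cdot 10^{-6} i$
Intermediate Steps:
$\frac{1}{7091 + \sqrt{-41040 + u{\left(161 \right)}}} = \frac{1}{7091 + \sqrt{-41040 + \sqrt{-6 - \frac{41}{161}}}} = \frac{1}{7091 + \sqrt{-41040 + \sqrt{- \frac{1007}{161}}}} = \frac{1}{7091 + \sqrt{-41040 + \frac{i \sqrt{162127}}{161}}}$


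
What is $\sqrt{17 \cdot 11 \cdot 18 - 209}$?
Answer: $\sqrt{3157} \approx 56.187$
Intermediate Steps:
$\sqrt{17 \cdot 11 \cdot 18 - 209} = \sqrt{187 \cdot 18 - 209} = \sqrt{3366 - 209} = \sqrt{3157}$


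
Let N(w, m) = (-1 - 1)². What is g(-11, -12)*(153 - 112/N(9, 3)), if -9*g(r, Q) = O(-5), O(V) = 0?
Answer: 0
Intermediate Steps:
g(r, Q) = 0 (g(r, Q) = -⅑*0 = 0)
N(w, m) = 4 (N(w, m) = (-2)² = 4)
g(-11, -12)*(153 - 112/N(9, 3)) = 0*(153 - 112/4) = 0*(153 - 112*¼) = 0*(153 - 28) = 0*125 = 0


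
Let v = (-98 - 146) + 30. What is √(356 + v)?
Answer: √142 ≈ 11.916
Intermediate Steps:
v = -214 (v = -244 + 30 = -214)
√(356 + v) = √(356 - 214) = √142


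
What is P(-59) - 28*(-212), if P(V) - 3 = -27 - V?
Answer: 5971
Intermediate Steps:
P(V) = -24 - V (P(V) = 3 + (-27 - V) = -24 - V)
P(-59) - 28*(-212) = (-24 - 1*(-59)) - 28*(-212) = (-24 + 59) + 5936 = 35 + 5936 = 5971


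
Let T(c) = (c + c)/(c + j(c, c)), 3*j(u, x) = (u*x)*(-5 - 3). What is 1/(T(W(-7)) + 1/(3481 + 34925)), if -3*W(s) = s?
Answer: -1805082/691261 ≈ -2.6113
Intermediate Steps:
W(s) = -s/3
j(u, x) = -8*u*x/3 (j(u, x) = ((u*x)*(-5 - 3))/3 = ((u*x)*(-8))/3 = (-8*u*x)/3 = -8*u*x/3)
T(c) = 2*c/(c - 8*c²/3) (T(c) = (c + c)/(c - 8*c*c/3) = (2*c)/(c - 8*c²/3) = 2*c/(c - 8*c²/3))
1/(T(W(-7)) + 1/(3481 + 34925)) = 1/(6/(3 - (-8)*(-7)/3) + 1/(3481 + 34925)) = 1/(6/(3 - 8*7/3) + 1/38406) = 1/(6/(3 - 56/3) + 1/38406) = 1/(6/(-47/3) + 1/38406) = 1/(6*(-3/47) + 1/38406) = 1/(-18/47 + 1/38406) = 1/(-691261/1805082) = -1805082/691261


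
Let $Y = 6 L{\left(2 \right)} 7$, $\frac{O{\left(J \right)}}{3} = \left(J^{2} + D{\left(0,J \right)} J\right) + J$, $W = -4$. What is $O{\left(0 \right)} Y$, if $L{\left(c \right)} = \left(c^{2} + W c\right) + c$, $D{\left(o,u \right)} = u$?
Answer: $0$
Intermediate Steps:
$O{\left(J \right)} = 3 J + 6 J^{2}$ ($O{\left(J \right)} = 3 \left(\left(J^{2} + J J\right) + J\right) = 3 \left(\left(J^{2} + J^{2}\right) + J\right) = 3 \left(2 J^{2} + J\right) = 3 \left(J + 2 J^{2}\right) = 3 J + 6 J^{2}$)
$L{\left(c \right)} = c^{2} - 3 c$ ($L{\left(c \right)} = \left(c^{2} - 4 c\right) + c = c^{2} - 3 c$)
$Y = -84$ ($Y = 6 \cdot 2 \left(-3 + 2\right) 7 = 6 \cdot 2 \left(-1\right) 7 = 6 \left(-2\right) 7 = \left(-12\right) 7 = -84$)
$O{\left(0 \right)} Y = 3 \cdot 0 \left(1 + 2 \cdot 0\right) \left(-84\right) = 3 \cdot 0 \left(1 + 0\right) \left(-84\right) = 3 \cdot 0 \cdot 1 \left(-84\right) = 0 \left(-84\right) = 0$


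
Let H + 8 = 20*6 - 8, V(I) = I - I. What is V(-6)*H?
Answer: 0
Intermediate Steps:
V(I) = 0
H = 104 (H = -8 + (20*6 - 8) = -8 + (120 - 8) = -8 + 112 = 104)
V(-6)*H = 0*104 = 0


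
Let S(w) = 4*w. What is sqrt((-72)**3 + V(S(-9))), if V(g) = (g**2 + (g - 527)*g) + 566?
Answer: I*sqrt(351118) ≈ 592.55*I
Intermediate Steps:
V(g) = 566 + g**2 + g*(-527 + g) (V(g) = (g**2 + (-527 + g)*g) + 566 = (g**2 + g*(-527 + g)) + 566 = 566 + g**2 + g*(-527 + g))
sqrt((-72)**3 + V(S(-9))) = sqrt((-72)**3 + (566 - 2108*(-9) + 2*(4*(-9))**2)) = sqrt(-373248 + (566 - 527*(-36) + 2*(-36)**2)) = sqrt(-373248 + (566 + 18972 + 2*1296)) = sqrt(-373248 + (566 + 18972 + 2592)) = sqrt(-373248 + 22130) = sqrt(-351118) = I*sqrt(351118)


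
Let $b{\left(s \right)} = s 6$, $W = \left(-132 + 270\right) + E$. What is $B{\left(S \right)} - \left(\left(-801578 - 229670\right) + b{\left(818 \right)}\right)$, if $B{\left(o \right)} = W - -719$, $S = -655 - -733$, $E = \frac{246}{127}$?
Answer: $\frac{130454265}{127} \approx 1.0272 \cdot 10^{6}$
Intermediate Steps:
$E = \frac{246}{127}$ ($E = 246 \cdot \frac{1}{127} = \frac{246}{127} \approx 1.937$)
$W = \frac{17772}{127}$ ($W = \left(-132 + 270\right) + \frac{246}{127} = 138 + \frac{246}{127} = \frac{17772}{127} \approx 139.94$)
$b{\left(s \right)} = 6 s$
$S = 78$ ($S = -655 + 733 = 78$)
$B{\left(o \right)} = \frac{109085}{127}$ ($B{\left(o \right)} = \frac{17772}{127} - -719 = \frac{17772}{127} + 719 = \frac{109085}{127}$)
$B{\left(S \right)} - \left(\left(-801578 - 229670\right) + b{\left(818 \right)}\right) = \frac{109085}{127} - \left(\left(-801578 - 229670\right) + 6 \cdot 818\right) = \frac{109085}{127} - \left(-1031248 + 4908\right) = \frac{109085}{127} - -1026340 = \frac{109085}{127} + 1026340 = \frac{130454265}{127}$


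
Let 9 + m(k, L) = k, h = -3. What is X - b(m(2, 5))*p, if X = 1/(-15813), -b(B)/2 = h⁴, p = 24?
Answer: 61480943/15813 ≈ 3888.0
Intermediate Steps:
m(k, L) = -9 + k
b(B) = -162 (b(B) = -2*(-3)⁴ = -2*81 = -162)
X = -1/15813 ≈ -6.3239e-5
X - b(m(2, 5))*p = -1/15813 - (-162)*24 = -1/15813 - 1*(-3888) = -1/15813 + 3888 = 61480943/15813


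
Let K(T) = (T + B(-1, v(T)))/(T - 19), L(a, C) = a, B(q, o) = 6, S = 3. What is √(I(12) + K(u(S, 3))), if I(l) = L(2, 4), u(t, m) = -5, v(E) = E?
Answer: √282/12 ≈ 1.3994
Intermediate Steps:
I(l) = 2
K(T) = (6 + T)/(-19 + T) (K(T) = (T + 6)/(T - 19) = (6 + T)/(-19 + T))
√(I(12) + K(u(S, 3))) = √(2 + (6 - 5)/(-19 - 5)) = √(2 + 1/(-24)) = √(2 - 1/24*1) = √(2 - 1/24) = √(47/24) = √282/12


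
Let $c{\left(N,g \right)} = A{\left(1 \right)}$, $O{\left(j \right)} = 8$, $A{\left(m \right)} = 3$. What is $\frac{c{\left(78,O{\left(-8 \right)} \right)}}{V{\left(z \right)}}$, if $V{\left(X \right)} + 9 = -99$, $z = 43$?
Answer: $- \frac{1}{36} \approx -0.027778$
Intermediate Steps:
$V{\left(X \right)} = -108$ ($V{\left(X \right)} = -9 - 99 = -108$)
$c{\left(N,g \right)} = 3$
$\frac{c{\left(78,O{\left(-8 \right)} \right)}}{V{\left(z \right)}} = \frac{3}{-108} = 3 \left(- \frac{1}{108}\right) = - \frac{1}{36}$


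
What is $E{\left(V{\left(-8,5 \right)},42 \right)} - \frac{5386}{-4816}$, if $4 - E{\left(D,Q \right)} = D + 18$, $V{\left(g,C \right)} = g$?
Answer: $- \frac{11755}{2408} \approx -4.8816$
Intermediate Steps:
$E{\left(D,Q \right)} = -14 - D$ ($E{\left(D,Q \right)} = 4 - \left(D + 18\right) = 4 - \left(18 + D\right) = -14 - D$)
$E{\left(V{\left(-8,5 \right)},42 \right)} - \frac{5386}{-4816} = \left(-14 - -8\right) - \frac{5386}{-4816} = \left(-14 + 8\right) - 5386 \left(- \frac{1}{4816}\right) = -6 - - \frac{2693}{2408} = -6 + \frac{2693}{2408} = - \frac{11755}{2408}$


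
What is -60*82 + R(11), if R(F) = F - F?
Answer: -4920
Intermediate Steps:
R(F) = 0
-60*82 + R(11) = -60*82 + 0 = -4920 + 0 = -4920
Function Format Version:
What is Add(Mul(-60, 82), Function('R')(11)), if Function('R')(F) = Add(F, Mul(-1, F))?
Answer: -4920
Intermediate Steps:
Function('R')(F) = 0
Add(Mul(-60, 82), Function('R')(11)) = Add(Mul(-60, 82), 0) = Add(-4920, 0) = -4920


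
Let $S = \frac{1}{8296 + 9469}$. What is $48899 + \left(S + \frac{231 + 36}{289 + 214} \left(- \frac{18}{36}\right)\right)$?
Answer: $\frac{873898137161}{17871590} \approx 48899.0$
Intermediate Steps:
$S = \frac{1}{17765} \approx 5.629 \cdot 10^{-5}$
$48899 + \left(S + \frac{231 + 36}{289 + 214} \left(- \frac{18}{36}\right)\right) = 48899 + \left(\frac{1}{17765} + \frac{231 + 36}{289 + 214} \left(- \frac{18}{36}\right)\right) = 48899 + \left(\frac{1}{17765} + \frac{267}{503} \left(\left(-18\right) \frac{1}{36}\right)\right) = 48899 + \left(\frac{1}{17765} + 267 \cdot \frac{1}{503} \left(- \frac{1}{2}\right)\right) = 48899 + \left(\frac{1}{17765} + \frac{267}{503} \left(- \frac{1}{2}\right)\right) = 48899 + \left(\frac{1}{17765} - \frac{267}{1006}\right) = 48899 - \frac{4742249}{17871590} = \frac{873898137161}{17871590}$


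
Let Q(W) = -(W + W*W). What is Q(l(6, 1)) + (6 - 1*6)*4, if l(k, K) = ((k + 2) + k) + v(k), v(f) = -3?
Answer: -132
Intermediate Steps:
l(k, K) = -1 + 2*k (l(k, K) = ((k + 2) + k) - 3 = ((2 + k) + k) - 3 = (2 + 2*k) - 3 = -1 + 2*k)
Q(W) = -W - W² (Q(W) = -(W + W²) = -W - W²)
Q(l(6, 1)) + (6 - 1*6)*4 = -(-1 + 2*6)*(1 + (-1 + 2*6)) + (6 - 1*6)*4 = -(-1 + 12)*(1 + (-1 + 12)) + (6 - 6)*4 = -1*11*(1 + 11) + 0*4 = -1*11*12 + 0 = -132 + 0 = -132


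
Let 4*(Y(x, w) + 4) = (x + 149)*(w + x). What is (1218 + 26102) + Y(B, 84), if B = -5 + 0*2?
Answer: 30160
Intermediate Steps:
B = -5 (B = -5 + 0 = -5)
Y(x, w) = -4 + (149 + x)*(w + x)/4 (Y(x, w) = -4 + ((x + 149)*(w + x))/4 = -4 + ((149 + x)*(w + x))/4 = -4 + (149 + x)*(w + x)/4)
(1218 + 26102) + Y(B, 84) = (1218 + 26102) + (-4 + (¼)*(-5)² + (149/4)*84 + (149/4)*(-5) + (¼)*84*(-5)) = 27320 + (-4 + (¼)*25 + 3129 - 745/4 - 105) = 27320 + (-4 + 25/4 + 3129 - 745/4 - 105) = 27320 + 2840 = 30160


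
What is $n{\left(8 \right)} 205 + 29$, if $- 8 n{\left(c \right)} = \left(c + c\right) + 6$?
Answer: $- \frac{2139}{4} \approx -534.75$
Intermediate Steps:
$n{\left(c \right)} = - \frac{3}{4} - \frac{c}{4}$ ($n{\left(c \right)} = - \frac{\left(c + c\right) + 6}{8} = - \frac{2 c + 6}{8} = - \frac{6 + 2 c}{8} = - \frac{3}{4} - \frac{c}{4}$)
$n{\left(8 \right)} 205 + 29 = \left(- \frac{3}{4} - 2\right) 205 + 29 = \left(- \frac{11}{4}\right) 205 + 29 = - \frac{2255}{4} + 29 = - \frac{2139}{4}$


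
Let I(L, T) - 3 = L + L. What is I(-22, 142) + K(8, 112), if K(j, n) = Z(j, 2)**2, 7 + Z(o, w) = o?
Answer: -40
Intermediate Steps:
I(L, T) = 3 + 2*L (I(L, T) = 3 + (L + L) = 3 + 2*L)
Z(o, w) = -7 + o
K(j, n) = (-7 + j)**2
I(-22, 142) + K(8, 112) = (3 + 2*(-22)) + (-7 + 8)**2 = (3 - 44) + 1**2 = -41 + 1 = -40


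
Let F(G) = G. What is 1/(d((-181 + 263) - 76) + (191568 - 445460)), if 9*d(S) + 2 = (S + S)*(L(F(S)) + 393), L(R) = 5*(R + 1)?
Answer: -9/2279894 ≈ -3.9475e-6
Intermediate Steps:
L(R) = 5 + 5*R (L(R) = 5*(1 + R) = 5 + 5*R)
d(S) = -2/9 + 2*S*(398 + 5*S)/9 (d(S) = -2/9 + ((S + S)*((5 + 5*S) + 393))/9 = -2/9 + ((2*S)*(398 + 5*S))/9 = -2/9 + (2*S*(398 + 5*S))/9 = -2/9 + 2*S*(398 + 5*S)/9)
1/(d((-181 + 263) - 76) + (191568 - 445460)) = 1/((-2/9 + 10*((-181 + 263) - 76)**2/9 + 796*((-181 + 263) - 76)/9) + (191568 - 445460)) = 1/((-2/9 + 10*(82 - 76)**2/9 + 796*(82 - 76)/9) - 253892) = 1/((-2/9 + (10/9)*6**2 + (796/9)*6) - 253892) = 1/((-2/9 + (10/9)*36 + 1592/3) - 253892) = 1/((-2/9 + 40 + 1592/3) - 253892) = 1/(5134/9 - 253892) = 1/(-2279894/9) = -9/2279894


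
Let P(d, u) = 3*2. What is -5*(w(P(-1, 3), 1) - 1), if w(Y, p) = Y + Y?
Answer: -55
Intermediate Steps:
P(d, u) = 6
w(Y, p) = 2*Y
-5*(w(P(-1, 3), 1) - 1) = -5*(2*6 - 1) = -5*(12 - 1) = -5*11 = -55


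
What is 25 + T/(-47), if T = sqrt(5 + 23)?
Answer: 25 - 2*sqrt(7)/47 ≈ 24.887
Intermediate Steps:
T = 2*sqrt(7) (T = sqrt(28) = 2*sqrt(7) ≈ 5.2915)
25 + T/(-47) = 25 + (2*sqrt(7))/(-47) = 25 + (2*sqrt(7))*(-1/47) = 25 - 2*sqrt(7)/47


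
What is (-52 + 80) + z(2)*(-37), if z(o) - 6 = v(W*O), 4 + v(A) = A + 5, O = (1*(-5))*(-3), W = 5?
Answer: -3006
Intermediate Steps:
O = 15 (O = -5*(-3) = 15)
v(A) = 1 + A (v(A) = -4 + (A + 5) = -4 + (5 + A) = 1 + A)
z(o) = 82 (z(o) = 6 + (1 + 5*15) = 6 + (1 + 75) = 6 + 76 = 82)
(-52 + 80) + z(2)*(-37) = (-52 + 80) + 82*(-37) = 28 - 3034 = -3006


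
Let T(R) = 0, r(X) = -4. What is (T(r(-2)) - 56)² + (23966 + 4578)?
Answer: 31680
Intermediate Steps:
(T(r(-2)) - 56)² + (23966 + 4578) = (0 - 56)² + (23966 + 4578) = (-56)² + 28544 = 3136 + 28544 = 31680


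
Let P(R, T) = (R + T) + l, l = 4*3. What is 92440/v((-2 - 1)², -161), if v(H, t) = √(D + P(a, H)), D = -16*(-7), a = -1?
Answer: 46220*√33/33 ≈ 8045.9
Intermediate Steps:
l = 12
D = 112
P(R, T) = 12 + R + T (P(R, T) = (R + T) + 12 = 12 + R + T)
v(H, t) = √(123 + H) (v(H, t) = √(112 + (12 - 1 + H)) = √(112 + (11 + H)) = √(123 + H))
92440/v((-2 - 1)², -161) = 92440/(√(123 + (-2 - 1)²)) = 92440/(√(123 + (-3)²)) = 92440/(√(123 + 9)) = 92440/(√132) = 92440/((2*√33)) = 92440*(√33/66) = 46220*√33/33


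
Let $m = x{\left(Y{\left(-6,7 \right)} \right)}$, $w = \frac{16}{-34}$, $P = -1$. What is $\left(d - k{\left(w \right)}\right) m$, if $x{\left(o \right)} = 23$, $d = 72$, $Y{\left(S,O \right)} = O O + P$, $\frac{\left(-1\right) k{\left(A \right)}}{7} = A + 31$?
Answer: $\frac{111711}{17} \approx 6571.2$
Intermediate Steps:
$w = - \frac{8}{17}$ ($w = 16 \left(- \frac{1}{34}\right) = - \frac{8}{17} \approx -0.47059$)
$k{\left(A \right)} = -217 - 7 A$ ($k{\left(A \right)} = - 7 \left(A + 31\right) = - 7 \left(31 + A\right) = -217 - 7 A$)
$Y{\left(S,O \right)} = -1 + O^{2}$ ($Y{\left(S,O \right)} = O O - 1 = O^{2} - 1 = -1 + O^{2}$)
$m = 23$
$\left(d - k{\left(w \right)}\right) m = \left(72 - \left(-217 - - \frac{56}{17}\right)\right) 23 = \left(72 - \left(-217 + \frac{56}{17}\right)\right) 23 = \left(72 - - \frac{3633}{17}\right) 23 = \left(72 + \frac{3633}{17}\right) 23 = \frac{4857}{17} \cdot 23 = \frac{111711}{17}$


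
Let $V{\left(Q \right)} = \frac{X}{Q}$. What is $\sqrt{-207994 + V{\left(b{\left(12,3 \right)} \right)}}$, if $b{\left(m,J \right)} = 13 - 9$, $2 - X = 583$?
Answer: $\frac{i \sqrt{832557}}{2} \approx 456.22 i$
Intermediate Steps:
$X = -581$ ($X = 2 - 583 = -581$)
$b{\left(m,J \right)} = 4$
$V{\left(Q \right)} = - \frac{581}{Q}$
$\sqrt{-207994 + V{\left(b{\left(12,3 \right)} \right)}} = \sqrt{-207994 - \frac{581}{4}} = \sqrt{- \frac{832557}{4}} = \frac{i \sqrt{832557}}{2}$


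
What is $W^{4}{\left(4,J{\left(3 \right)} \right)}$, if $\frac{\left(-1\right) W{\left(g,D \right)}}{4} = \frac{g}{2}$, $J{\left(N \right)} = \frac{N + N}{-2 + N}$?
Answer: $4096$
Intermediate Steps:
$J{\left(N \right)} = \frac{2 N}{-2 + N}$
$W{\left(g,D \right)} = - 2 g$ ($W{\left(g,D \right)} = - 4 \frac{g}{2} = - 2 g$)
$W^{4}{\left(4,J{\left(3 \right)} \right)} = \left(\left(-2\right) 4\right)^{4} = \left(-8\right)^{4} = 4096$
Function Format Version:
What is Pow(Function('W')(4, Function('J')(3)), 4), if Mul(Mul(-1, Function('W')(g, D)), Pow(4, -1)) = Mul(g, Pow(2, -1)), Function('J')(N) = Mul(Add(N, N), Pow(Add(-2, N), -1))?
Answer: 4096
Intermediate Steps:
Function('J')(N) = Mul(2, N, Pow(Add(-2, N), -1)) (Function('J')(N) = Mul(Mul(2, N), Pow(Add(-2, N), -1)) = Mul(2, N, Pow(Add(-2, N), -1)))
Function('W')(g, D) = Mul(-2, g) (Function('W')(g, D) = Mul(-4, Mul(g, Pow(2, -1))) = Mul(-4, Mul(g, Rational(1, 2))) = Mul(-4, Mul(Rational(1, 2), g)) = Mul(-2, g))
Pow(Function('W')(4, Function('J')(3)), 4) = Pow(Mul(-2, 4), 4) = Pow(-8, 4) = 4096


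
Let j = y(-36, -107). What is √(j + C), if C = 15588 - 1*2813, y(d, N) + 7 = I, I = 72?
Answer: 2*√3210 ≈ 113.31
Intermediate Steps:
y(d, N) = 65 (y(d, N) = -7 + 72 = 65)
C = 12775 (C = 15588 - 2813 = 12775)
j = 65
√(j + C) = √(65 + 12775) = √12840 = 2*√3210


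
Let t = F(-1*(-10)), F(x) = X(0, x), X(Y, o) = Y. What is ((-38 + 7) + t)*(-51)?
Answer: 1581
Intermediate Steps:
F(x) = 0
t = 0
((-38 + 7) + t)*(-51) = ((-38 + 7) + 0)*(-51) = (-31 + 0)*(-51) = -31*(-51) = 1581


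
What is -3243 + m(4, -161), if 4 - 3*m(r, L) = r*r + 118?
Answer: -9859/3 ≈ -3286.3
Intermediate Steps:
m(r, L) = -38 - r²/3 (m(r, L) = 4/3 - (r*r + 118)/3 = 4/3 - (r² + 118)/3 = 4/3 - (118 + r²)/3 = 4/3 + (-118/3 - r²/3) = -38 - r²/3)
-3243 + m(4, -161) = -3243 + (-38 - ⅓*4²) = -3243 + (-38 - ⅓*16) = -3243 + (-38 - 16/3) = -3243 - 130/3 = -9859/3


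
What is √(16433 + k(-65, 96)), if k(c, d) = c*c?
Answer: √20658 ≈ 143.73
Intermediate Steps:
k(c, d) = c²
√(16433 + k(-65, 96)) = √(16433 + (-65)²) = √(16433 + 4225) = √20658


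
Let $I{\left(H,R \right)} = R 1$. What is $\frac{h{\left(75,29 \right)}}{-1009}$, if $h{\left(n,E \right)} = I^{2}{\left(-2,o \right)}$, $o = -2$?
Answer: $- \frac{4}{1009} \approx -0.0039643$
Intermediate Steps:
$I{\left(H,R \right)} = R$
$h{\left(n,E \right)} = 4$ ($h{\left(n,E \right)} = \left(-2\right)^{2} = 4$)
$\frac{h{\left(75,29 \right)}}{-1009} = \frac{4}{-1009} = 4 \left(- \frac{1}{1009}\right) = - \frac{4}{1009}$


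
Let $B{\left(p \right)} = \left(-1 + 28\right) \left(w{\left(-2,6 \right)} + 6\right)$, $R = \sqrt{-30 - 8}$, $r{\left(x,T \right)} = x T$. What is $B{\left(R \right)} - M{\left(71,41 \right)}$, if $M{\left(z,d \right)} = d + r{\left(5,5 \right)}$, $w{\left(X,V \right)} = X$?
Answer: $42$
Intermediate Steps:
$r{\left(x,T \right)} = T x$
$R = i \sqrt{38}$ ($R = \sqrt{-38} = i \sqrt{38} \approx 6.1644 i$)
$B{\left(p \right)} = 108$ ($B{\left(p \right)} = \left(-1 + 28\right) \left(-2 + 6\right) = 27 \cdot 4 = 108$)
$M{\left(z,d \right)} = 25 + d$ ($M{\left(z,d \right)} = d + 5 \cdot 5 = d + 25 = 25 + d$)
$B{\left(R \right)} - M{\left(71,41 \right)} = 108 - \left(25 + 41\right) = 108 - 66 = 42$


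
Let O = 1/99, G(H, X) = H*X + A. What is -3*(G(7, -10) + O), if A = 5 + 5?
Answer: 5939/33 ≈ 179.97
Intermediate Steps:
A = 10
G(H, X) = 10 + H*X (G(H, X) = H*X + 10 = 10 + H*X)
O = 1/99 ≈ 0.010101
-3*(G(7, -10) + O) = -3*((10 + 7*(-10)) + 1/99) = -3*((10 - 70) + 1/99) = -3*(-60 + 1/99) = -3*(-5939/99) = 5939/33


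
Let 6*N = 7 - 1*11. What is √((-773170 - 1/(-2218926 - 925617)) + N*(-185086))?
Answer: I*√6425115955998906111/3144543 ≈ 806.09*I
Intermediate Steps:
N = -⅔ (N = (7 - 1*11)/6 = (7 - 11)/6 = (⅙)*(-4) = -⅔ ≈ -0.66667)
√((-773170 - 1/(-2218926 - 925617)) + N*(-185086)) = √((-773170 - 1/(-2218926 - 925617)) - ⅔*(-185086)) = √((-773170 - 1/(-3144543)) + 370172/3) = √((-773170 - 1*(-1/3144543)) + 370172/3) = √((-773170 + 1/3144543) + 370172/3) = √(-2431266311309/3144543 + 370172/3) = √(-2043259054177/3144543) = I*√6425115955998906111/3144543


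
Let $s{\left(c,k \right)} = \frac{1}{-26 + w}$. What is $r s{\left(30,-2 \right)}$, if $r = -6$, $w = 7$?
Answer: $\frac{6}{19} \approx 0.31579$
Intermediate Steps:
$s{\left(c,k \right)} = - \frac{1}{19}$ ($s{\left(c,k \right)} = \frac{1}{-26 + 7} = \frac{1}{-19} = - \frac{1}{19}$)
$r s{\left(30,-2 \right)} = \left(-6\right) \left(- \frac{1}{19}\right) = \frac{6}{19}$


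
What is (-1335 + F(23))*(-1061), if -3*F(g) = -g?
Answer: 4224902/3 ≈ 1.4083e+6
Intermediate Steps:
F(g) = g/3 (F(g) = -(-1)*g/3 = g/3)
(-1335 + F(23))*(-1061) = (-1335 + (⅓)*23)*(-1061) = (-1335 + 23/3)*(-1061) = -3982/3*(-1061) = 4224902/3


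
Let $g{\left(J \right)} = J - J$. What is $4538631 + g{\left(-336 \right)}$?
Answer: $4538631$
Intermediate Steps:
$g{\left(J \right)} = 0$
$4538631 + g{\left(-336 \right)} = 4538631 + 0 = 4538631$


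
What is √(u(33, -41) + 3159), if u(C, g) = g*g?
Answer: 22*√10 ≈ 69.570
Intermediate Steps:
u(C, g) = g²
√(u(33, -41) + 3159) = √((-41)² + 3159) = √(1681 + 3159) = √4840 = 22*√10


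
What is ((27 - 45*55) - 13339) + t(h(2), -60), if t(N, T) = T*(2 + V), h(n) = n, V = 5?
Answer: -16207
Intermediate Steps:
t(N, T) = 7*T (t(N, T) = T*(2 + 5) = T*7 = 7*T)
((27 - 45*55) - 13339) + t(h(2), -60) = ((27 - 45*55) - 13339) + 7*(-60) = ((27 - 2475) - 13339) - 420 = (-2448 - 13339) - 420 = -15787 - 420 = -16207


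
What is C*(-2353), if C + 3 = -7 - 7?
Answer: 40001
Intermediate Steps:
C = -17 (C = -3 + (-7 - 7) = -3 - 14 = -17)
C*(-2353) = -17*(-2353) = 40001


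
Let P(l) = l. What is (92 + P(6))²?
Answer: 9604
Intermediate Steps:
(92 + P(6))² = (92 + 6)² = 98² = 9604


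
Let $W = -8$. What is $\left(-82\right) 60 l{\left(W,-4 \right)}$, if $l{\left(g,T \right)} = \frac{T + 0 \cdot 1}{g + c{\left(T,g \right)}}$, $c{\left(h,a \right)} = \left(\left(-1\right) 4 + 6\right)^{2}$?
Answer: $-4920$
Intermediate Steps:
$c{\left(h,a \right)} = 4$ ($c{\left(h,a \right)} = \left(-4 + 6\right)^{2} = 2^{2} = 4$)
$l{\left(g,T \right)} = \frac{T}{4 + g}$ ($l{\left(g,T \right)} = \frac{T + 0 \cdot 1}{g + 4} = \frac{T + 0}{4 + g} = \frac{T}{4 + g}$)
$\left(-82\right) 60 l{\left(W,-4 \right)} = \left(-82\right) 60 \left(- \frac{4}{4 - 8}\right) = - 4920 \left(- \frac{4}{-4}\right) = - 4920 \left(\left(-4\right) \left(- \frac{1}{4}\right)\right) = \left(-4920\right) 1 = -4920$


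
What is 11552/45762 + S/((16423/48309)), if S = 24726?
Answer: 27331182429502/375774663 ≈ 72733.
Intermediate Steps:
11552/45762 + S/((16423/48309)) = 11552/45762 + 24726/((16423/48309)) = 11552*(1/45762) + 24726/((16423*(1/48309))) = 5776/22881 + 24726/(16423/48309) = 5776/22881 + 24726*(48309/16423) = 5776/22881 + 1194488334/16423 = 27331182429502/375774663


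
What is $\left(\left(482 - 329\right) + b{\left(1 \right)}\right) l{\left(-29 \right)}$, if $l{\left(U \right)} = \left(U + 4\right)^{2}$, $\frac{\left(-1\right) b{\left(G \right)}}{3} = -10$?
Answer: $114375$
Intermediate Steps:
$b{\left(G \right)} = 30$ ($b{\left(G \right)} = \left(-3\right) \left(-10\right) = 30$)
$l{\left(U \right)} = \left(4 + U\right)^{2}$
$\left(\left(482 - 329\right) + b{\left(1 \right)}\right) l{\left(-29 \right)} = \left(\left(482 - 329\right) + 30\right) \left(4 - 29\right)^{2} = \left(153 + 30\right) \left(-25\right)^{2} = 183 \cdot 625 = 114375$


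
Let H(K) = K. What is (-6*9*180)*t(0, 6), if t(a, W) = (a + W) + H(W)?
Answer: -116640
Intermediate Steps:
t(a, W) = a + 2*W (t(a, W) = (a + W) + W = (W + a) + W = a + 2*W)
(-6*9*180)*t(0, 6) = (-6*9*180)*(0 + 2*6) = (-54*180)*(0 + 12) = -9720*12 = -116640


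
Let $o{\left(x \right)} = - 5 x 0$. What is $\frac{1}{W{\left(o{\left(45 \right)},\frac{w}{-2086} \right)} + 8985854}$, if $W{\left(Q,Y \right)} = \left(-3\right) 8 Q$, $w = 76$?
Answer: $\frac{1}{8985854} \approx 1.1129 \cdot 10^{-7}$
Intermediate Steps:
$o{\left(x \right)} = 0$
$W{\left(Q,Y \right)} = - 24 Q$
$\frac{1}{W{\left(o{\left(45 \right)},\frac{w}{-2086} \right)} + 8985854} = \frac{1}{\left(-24\right) 0 + 8985854} = \frac{1}{0 + 8985854} = \frac{1}{8985854}$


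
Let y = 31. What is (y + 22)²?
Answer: 2809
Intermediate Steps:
(y + 22)² = (31 + 22)² = 53² = 2809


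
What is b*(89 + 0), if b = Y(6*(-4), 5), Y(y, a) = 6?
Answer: 534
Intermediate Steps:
b = 6
b*(89 + 0) = 6*(89 + 0) = 6*89 = 534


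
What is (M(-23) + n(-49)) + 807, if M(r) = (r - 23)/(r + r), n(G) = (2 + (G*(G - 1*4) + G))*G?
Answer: -124142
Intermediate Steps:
n(G) = G*(2 + G + G*(-4 + G)) (n(G) = (2 + (G*(G - 4) + G))*G = (2 + (G*(-4 + G) + G))*G = (2 + (G + G*(-4 + G)))*G = (2 + G + G*(-4 + G))*G = G*(2 + G + G*(-4 + G)))
M(r) = (-23 + r)/(2*r) (M(r) = (-23 + r)/((2*r)) = (-23 + r)*(1/(2*r)) = (-23 + r)/(2*r))
(M(-23) + n(-49)) + 807 = ((1/2)*(-23 - 23)/(-23) - 49*(2 + (-49)**2 - 3*(-49))) + 807 = ((1/2)*(-1/23)*(-46) - 49*(2 + 2401 + 147)) + 807 = (1 - 49*2550) + 807 = (1 - 124950) + 807 = -124949 + 807 = -124142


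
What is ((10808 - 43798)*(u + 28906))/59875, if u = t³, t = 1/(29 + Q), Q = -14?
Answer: -643686041098/40415625 ≈ -15927.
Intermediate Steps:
t = 1/15 (t = 1/(29 - 14) = 1/15 ≈ 0.066667)
u = 1/3375 (u = (1/15)³ = 1/3375 ≈ 0.00029630)
((10808 - 43798)*(u + 28906))/59875 = ((10808 - 43798)*(1/3375 + 28906))/59875 = -32990*97557751/3375*(1/59875) = -643686041098/675*1/59875 = -643686041098/40415625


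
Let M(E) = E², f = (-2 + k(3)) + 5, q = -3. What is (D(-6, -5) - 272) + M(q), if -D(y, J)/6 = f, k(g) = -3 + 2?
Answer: -275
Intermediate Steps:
k(g) = -1
f = 2 (f = (-2 - 1) + 5 = -3 + 5 = 2)
D(y, J) = -12 (D(y, J) = -6*2 = -12)
(D(-6, -5) - 272) + M(q) = (-12 - 272) + (-3)² = -284 + 9 = -275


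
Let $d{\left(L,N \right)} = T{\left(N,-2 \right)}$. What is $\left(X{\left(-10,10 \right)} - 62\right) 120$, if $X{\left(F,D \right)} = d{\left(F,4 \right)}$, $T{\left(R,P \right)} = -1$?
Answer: $-7560$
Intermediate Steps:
$d{\left(L,N \right)} = -1$
$X{\left(F,D \right)} = -1$
$\left(X{\left(-10,10 \right)} - 62\right) 120 = \left(-1 - 62\right) 120 = \left(-63\right) 120 = -7560$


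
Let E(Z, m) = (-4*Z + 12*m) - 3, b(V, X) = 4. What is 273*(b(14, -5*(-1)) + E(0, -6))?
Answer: -19383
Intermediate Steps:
E(Z, m) = -3 - 4*Z + 12*m
273*(b(14, -5*(-1)) + E(0, -6)) = 273*(4 + (-3 - 4*0 + 12*(-6))) = 273*(4 + (-3 + 0 - 72)) = 273*(4 - 75) = 273*(-71) = -19383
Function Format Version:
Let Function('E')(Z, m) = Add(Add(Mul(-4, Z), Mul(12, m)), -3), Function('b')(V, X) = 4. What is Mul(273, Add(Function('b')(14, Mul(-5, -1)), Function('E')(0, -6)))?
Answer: -19383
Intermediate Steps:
Function('E')(Z, m) = Add(-3, Mul(-4, Z), Mul(12, m))
Mul(273, Add(Function('b')(14, Mul(-5, -1)), Function('E')(0, -6))) = Mul(273, Add(4, Add(-3, Mul(-4, 0), Mul(12, -6)))) = Mul(273, Add(4, Add(-3, 0, -72))) = Mul(273, Add(4, -75)) = Mul(273, -71) = -19383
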